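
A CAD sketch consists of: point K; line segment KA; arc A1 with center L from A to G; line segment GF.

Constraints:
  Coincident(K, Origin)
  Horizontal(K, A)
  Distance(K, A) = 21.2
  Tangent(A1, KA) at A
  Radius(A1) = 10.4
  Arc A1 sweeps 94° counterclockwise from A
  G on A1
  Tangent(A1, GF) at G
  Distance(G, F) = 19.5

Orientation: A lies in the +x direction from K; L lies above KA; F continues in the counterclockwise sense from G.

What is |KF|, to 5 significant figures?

42.987

On A1, A sits at bearing -90° from L; a 94° counterclockwise sweep puts G at bearing 4°, so G = L + 10.4·(cos 4°, sin 4°) = (31.575, 11.125). Tangency of A1 to GF means the radius LG is perpendicular to GF, so GF runs along (−sin 4°, cos 4°); with |GF| = 19.5, F = (30.214, 30.578). Then |KF| = |F − K| = 42.987.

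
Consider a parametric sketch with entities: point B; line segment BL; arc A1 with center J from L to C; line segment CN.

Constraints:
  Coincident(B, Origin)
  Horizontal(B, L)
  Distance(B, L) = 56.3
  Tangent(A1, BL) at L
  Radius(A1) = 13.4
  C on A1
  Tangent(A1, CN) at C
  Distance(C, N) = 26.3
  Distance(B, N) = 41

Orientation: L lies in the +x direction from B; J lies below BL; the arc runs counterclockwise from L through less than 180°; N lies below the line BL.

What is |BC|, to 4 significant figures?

45.62

Checks: B = (0.00, 0.00) ✓; |JC| = 13.40 ✓; ∠(JC, CN) = 90.00° ✓; |CN| = 26.30 ✓; |BN| = 41.00 ✓.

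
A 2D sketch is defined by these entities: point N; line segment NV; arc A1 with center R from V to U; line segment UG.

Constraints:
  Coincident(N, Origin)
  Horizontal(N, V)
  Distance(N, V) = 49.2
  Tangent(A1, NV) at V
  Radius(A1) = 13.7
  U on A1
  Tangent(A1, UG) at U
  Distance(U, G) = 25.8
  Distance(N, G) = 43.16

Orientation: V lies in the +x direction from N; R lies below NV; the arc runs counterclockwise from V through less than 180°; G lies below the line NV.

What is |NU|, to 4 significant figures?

37.43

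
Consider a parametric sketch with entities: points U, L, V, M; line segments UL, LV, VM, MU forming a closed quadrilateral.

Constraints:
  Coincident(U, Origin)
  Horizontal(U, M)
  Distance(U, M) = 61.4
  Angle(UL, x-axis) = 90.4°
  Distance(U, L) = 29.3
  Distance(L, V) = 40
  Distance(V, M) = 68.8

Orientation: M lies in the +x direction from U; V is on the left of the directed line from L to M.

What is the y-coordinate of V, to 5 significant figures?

59.207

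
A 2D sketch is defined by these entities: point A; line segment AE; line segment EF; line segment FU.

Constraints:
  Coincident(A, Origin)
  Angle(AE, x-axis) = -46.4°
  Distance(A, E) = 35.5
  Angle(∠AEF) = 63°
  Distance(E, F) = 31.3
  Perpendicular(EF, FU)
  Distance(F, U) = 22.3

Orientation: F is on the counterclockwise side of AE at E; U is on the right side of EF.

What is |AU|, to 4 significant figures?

56.03

∠AEF = 63.0°, so EF runs at -46.4° + (180° − 63.0°) = 70.60° from the x-axis; with |EF| = 31.3, F = E + 31.3·(cos 70.60°, sin 70.60°) = (34.88, 3.815). EF is perpendicular to FU; with |FU| = 22.3 on the right of EF, U = F + 22.3·(0.9432, -0.3322) = (55.91, -3.592). Then |AU| = |U − A| = 56.03.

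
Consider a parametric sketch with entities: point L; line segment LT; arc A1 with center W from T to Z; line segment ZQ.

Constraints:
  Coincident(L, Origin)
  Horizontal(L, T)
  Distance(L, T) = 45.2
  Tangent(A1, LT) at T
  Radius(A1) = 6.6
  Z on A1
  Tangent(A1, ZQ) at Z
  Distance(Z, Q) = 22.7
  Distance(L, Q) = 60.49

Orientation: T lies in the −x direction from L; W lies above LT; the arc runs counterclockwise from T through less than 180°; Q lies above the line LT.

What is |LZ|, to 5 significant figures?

41.206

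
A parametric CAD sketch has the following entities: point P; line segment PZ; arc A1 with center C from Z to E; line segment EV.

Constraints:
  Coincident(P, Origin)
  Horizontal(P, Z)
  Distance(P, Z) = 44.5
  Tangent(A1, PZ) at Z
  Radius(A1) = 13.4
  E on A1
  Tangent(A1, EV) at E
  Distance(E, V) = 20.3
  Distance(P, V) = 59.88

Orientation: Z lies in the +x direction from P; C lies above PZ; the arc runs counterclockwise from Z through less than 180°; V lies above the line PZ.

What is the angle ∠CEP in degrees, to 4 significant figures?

9.150°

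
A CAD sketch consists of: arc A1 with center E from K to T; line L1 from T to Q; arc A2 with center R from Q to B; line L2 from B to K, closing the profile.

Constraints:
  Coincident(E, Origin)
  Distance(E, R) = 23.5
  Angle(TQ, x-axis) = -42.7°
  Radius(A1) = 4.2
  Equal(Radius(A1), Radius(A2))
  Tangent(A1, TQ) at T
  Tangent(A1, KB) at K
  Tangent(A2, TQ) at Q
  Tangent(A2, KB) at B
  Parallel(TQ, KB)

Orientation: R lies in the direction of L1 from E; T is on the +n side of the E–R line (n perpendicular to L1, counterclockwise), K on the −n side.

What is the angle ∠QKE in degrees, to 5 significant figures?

70.331°

Tangency of A1 to both parallel lines with radius 4.2 puts T and K at E ± 4.2·n: T = (2.8483, 3.0866), K = (-2.8483, -3.0866). Equal radii place Q and B the same way about R: Q = R + 4.2·n = (20.119, -12.850), B = R − 4.2·n = (14.422, -19.023). Then cos ∠QKE = KQ·KE / (|KQ||KE|), giving 70.331°.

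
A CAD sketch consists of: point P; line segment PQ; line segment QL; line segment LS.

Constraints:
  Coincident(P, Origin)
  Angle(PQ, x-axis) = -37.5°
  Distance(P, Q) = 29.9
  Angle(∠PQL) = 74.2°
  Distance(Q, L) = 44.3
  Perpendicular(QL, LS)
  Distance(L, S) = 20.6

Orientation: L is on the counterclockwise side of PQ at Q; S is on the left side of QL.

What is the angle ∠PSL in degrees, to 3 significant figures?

103°

P is at the origin; PQ runs at -37.5° with length 29.9, so Q = 29.9·(cos -37.5°, sin -37.5°) = (23.7, -18.2). ∠PQL = 74.2°, so QL runs at -37.5° + (180° − 74.2°) = 68.3° from the x-axis; with |QL| = 44.3, L = Q + 44.3·(cos 68.3°, sin 68.3°) = (40.1, 23.0). QL is perpendicular to LS; with |LS| = 20.6 on the left of QL, S = L + 20.6·(-0.929, 0.370) = (21.0, 30.6). Then cos ∠PSL = SP·SL / (|SP||SL|), giving 103°.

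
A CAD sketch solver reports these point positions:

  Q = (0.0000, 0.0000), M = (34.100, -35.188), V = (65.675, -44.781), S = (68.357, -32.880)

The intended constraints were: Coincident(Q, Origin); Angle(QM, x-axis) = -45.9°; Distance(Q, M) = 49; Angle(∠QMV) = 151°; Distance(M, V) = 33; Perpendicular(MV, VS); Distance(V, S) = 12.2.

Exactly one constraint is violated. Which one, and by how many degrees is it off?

Perpendicular(MV, VS) — off by 4.20°.

Q = (0.00, 0.00) ✓; QM at -45.90° ✓; |QM| = 49.00 ✓; ∠QMV = 151.0° ✓; |MV| = 33.00 ✓; ∠(MV, VS) = 94.20° ✗; |VS| = 12.20 ✓.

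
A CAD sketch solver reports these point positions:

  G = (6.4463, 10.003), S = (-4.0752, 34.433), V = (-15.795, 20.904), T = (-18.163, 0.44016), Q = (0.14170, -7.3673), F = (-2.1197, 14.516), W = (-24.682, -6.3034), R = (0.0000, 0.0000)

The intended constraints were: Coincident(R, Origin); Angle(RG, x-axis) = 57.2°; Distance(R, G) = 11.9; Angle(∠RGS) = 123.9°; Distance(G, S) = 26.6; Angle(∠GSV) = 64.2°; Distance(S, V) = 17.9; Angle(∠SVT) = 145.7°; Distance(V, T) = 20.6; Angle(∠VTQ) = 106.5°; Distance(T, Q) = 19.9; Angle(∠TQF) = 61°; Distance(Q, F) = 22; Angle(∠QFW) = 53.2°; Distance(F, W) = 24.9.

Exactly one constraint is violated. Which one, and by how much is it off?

Distance(F, W) = 24.9 — off by 5.80.

R = (0.00, 0.00) ✓; RG at 57.20° ✓; |RG| = 11.90 ✓; ∠RGS = 123.9° ✓; |GS| = 26.60 ✓; ∠GSV = 64.20° ✓; |SV| = 17.90 ✓; ∠SVT = 145.7° ✓; |VT| = 20.60 ✓; ∠VTQ = 106.5° ✓; |TQ| = 19.90 ✓; ∠TQF = 61.00° ✓; |QF| = 22.00 ✓; ∠QFW = 53.20° ✓; |FW| = 30.70 ✗.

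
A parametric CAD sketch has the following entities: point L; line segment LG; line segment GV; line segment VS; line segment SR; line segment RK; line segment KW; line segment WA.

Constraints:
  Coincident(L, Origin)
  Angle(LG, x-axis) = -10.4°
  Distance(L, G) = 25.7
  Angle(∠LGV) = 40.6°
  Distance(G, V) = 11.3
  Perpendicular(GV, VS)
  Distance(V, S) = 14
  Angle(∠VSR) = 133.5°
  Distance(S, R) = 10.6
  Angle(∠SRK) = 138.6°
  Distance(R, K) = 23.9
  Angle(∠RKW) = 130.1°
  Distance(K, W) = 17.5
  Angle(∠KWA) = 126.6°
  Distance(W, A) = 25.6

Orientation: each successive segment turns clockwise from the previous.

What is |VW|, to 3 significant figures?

44.3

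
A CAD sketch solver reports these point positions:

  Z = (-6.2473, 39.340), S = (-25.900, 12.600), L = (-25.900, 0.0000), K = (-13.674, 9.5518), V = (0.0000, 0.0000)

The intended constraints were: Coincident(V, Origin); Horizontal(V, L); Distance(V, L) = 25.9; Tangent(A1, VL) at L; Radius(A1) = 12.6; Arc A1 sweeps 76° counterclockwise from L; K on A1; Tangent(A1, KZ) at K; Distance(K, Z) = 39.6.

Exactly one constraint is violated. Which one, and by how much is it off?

Distance(K, Z) = 39.6 — off by 8.90.

V = (0.00, 0.00) ✓; V.y = 0.00, L.y = 0.00 ✓; |VL| = 25.90 ✓; ∠(SL, LV) = 90.00° ✓; |SL| = 12.60 ✓; bearing(S→K) − bearing(S→L) = 76.00° ✓; |SK| = 12.60 ✓; ∠(SK, KZ) = 90.00° ✓; |KZ| = 30.70 ✗.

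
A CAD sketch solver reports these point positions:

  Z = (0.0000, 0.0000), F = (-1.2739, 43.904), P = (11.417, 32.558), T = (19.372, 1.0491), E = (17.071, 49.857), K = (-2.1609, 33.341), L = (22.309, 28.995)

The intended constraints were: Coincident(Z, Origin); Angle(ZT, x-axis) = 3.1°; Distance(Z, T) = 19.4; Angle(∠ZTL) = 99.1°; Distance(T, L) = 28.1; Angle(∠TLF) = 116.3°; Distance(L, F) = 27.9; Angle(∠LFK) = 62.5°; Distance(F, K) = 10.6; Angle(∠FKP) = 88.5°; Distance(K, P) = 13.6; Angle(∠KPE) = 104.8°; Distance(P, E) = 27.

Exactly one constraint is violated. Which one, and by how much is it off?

Distance(P, E) = 27 — off by 8.80.

Z = (0.00, 0.00) ✓; ZT at 3.100° ✓; |ZT| = 19.40 ✓; ∠ZTL = 99.10° ✓; |TL| = 28.10 ✓; ∠TLF = 116.3° ✓; |LF| = 27.90 ✓; ∠LFK = 62.50° ✓; |FK| = 10.60 ✓; ∠FKP = 88.50° ✓; |KP| = 13.60 ✓; ∠KPE = 104.8° ✓; |PE| = 18.20 ✗.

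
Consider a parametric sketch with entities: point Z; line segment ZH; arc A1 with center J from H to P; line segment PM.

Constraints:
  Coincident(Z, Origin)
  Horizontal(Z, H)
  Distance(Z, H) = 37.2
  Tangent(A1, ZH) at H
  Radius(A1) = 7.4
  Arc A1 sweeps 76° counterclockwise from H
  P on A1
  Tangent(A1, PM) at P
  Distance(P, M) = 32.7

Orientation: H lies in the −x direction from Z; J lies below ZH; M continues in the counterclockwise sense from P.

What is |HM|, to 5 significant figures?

40.273

Z is at the origin; ZH is horizontal with |ZH| = 37.2 and H on the −x side, so H = (-37.200, 0.0000). Tangency of A1 to ZH means the radius JH is perpendicular to ZH, so J = H + (0, -7.4) = (-37.200, -7.4000). On A1, H sits at bearing 90° from J; a 76° counterclockwise sweep puts P at bearing 166°, so P = J + 7.4·(cos 166°, sin 166°) = (-44.380, -5.6098). A1 meets PM tangentially, so JP is at right angles to PM, so PM runs along (−sin 166°, cos 166°); with |PM| = 32.7, M = (-52.291, -37.338). Then |HM| = |M − H| = 40.273.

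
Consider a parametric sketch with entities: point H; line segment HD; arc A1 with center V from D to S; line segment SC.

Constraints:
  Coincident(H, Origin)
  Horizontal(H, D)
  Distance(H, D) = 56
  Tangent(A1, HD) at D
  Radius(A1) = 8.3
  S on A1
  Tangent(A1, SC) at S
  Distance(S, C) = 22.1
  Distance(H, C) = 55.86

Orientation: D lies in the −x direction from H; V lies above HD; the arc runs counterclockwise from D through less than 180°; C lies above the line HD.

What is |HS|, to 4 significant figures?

48.38

Checks: H = (0.00, 0.00) ✓; |VS| = 8.300 ✓; ∠(VS, SC) = 90.00° ✓; |SC| = 22.10 ✓; |HC| = 55.86 ✓.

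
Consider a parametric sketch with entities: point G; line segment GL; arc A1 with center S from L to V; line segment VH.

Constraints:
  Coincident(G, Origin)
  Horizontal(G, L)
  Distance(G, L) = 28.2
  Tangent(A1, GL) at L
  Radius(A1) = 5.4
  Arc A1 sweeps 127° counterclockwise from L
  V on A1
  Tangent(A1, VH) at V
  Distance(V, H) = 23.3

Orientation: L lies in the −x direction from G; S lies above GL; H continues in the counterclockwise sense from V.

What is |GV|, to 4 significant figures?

25.41

G is at the origin; GL is horizontal with |GL| = 28.2 and L on the −x side, so L = (-28.20, 0.000). Tangency of A1 to GL means the radius SL is perpendicular to GL, so S = L + (0, 5.4) = (-28.20, 5.400). On A1, L sits at bearing -90° from S; a 127° counterclockwise sweep puts V at bearing 37°, so V = S + 5.4·(cos 37°, sin 37°) = (-23.89, 8.650). Then |GV| = |V − G| = 25.41.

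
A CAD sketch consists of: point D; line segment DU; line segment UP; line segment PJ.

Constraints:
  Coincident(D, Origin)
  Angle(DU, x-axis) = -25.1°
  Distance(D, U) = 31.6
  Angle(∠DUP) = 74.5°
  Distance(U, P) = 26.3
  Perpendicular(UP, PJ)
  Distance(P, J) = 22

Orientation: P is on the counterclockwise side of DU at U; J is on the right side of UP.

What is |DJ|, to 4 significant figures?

55.41

D is at the origin; DU runs at -25.1° with length 31.6, so U = 31.6·(cos -25.1°, sin -25.1°) = (28.62, -13.40). ∠DUP = 74.5°, so UP runs at -25.1° + (180° − 74.5°) = 80.40° from the x-axis; with |UP| = 26.3, P = U + 26.3·(cos 80.40°, sin 80.40°) = (33.00, 12.53). UP ⟂ PJ; with |PJ| = 22.0 on the right of UP, J = P + 22.0·(0.9860, -0.1668) = (54.69, 8.858). Then |DJ| = |J − D| = 55.41.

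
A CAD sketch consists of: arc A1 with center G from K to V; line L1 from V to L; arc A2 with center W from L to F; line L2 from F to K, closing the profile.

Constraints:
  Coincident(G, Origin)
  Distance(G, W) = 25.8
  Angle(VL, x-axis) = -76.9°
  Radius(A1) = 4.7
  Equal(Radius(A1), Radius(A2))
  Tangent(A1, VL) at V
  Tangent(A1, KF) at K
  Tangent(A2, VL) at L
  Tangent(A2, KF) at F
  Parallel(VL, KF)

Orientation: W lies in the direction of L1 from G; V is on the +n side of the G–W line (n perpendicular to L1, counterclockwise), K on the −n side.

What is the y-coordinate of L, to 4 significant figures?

-24.06

The slot axis is L1's direction at -76.9°, so u = (cos -76.9°, sin -76.9°) = (0.2267, -0.9740) and n = (−sin -76.9°, cos -76.9°) = (0.9740, 0.2267). G is at the origin and W lies 25.8 along u from G, so W = 25.8·u = (5.848, -25.13). Tangency of A1 to both parallel lines with radius 4.7 puts V and K at G ± 4.7·n: V = (4.578, 1.065), K = (-4.578, -1.065). Equal radii place L and F the same way about W: L = W + 4.7·n = (10.43, -24.06), F = W − 4.7·n = (1.270, -26.19). So L.y = -24.06.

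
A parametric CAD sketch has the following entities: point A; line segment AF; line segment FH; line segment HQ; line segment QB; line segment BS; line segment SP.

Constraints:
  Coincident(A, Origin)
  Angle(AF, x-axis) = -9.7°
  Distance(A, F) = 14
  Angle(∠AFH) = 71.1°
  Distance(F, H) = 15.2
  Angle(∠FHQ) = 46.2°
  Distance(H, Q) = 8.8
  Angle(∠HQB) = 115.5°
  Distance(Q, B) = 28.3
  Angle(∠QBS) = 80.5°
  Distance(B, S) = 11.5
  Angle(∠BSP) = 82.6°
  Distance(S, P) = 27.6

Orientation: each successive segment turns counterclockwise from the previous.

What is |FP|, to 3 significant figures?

10.6

A is at the origin; AF runs at -9.7° with length 14.0, so F = (13.8, -2.36). ∠AFH = 71.1° gives FH at 99.2° from the x-axis; with |FH| = 15.2, H = (11.4, 12.6). ∠FHQ = 46.2° gives HQ at -127° from the x-axis; with |HQ| = 8.8, Q = (6.07, 5.62). ∠HQB = 115.5° gives QB at -62.5° from the x-axis; with |QB| = 28.3, B = (19.1, -19.5). ∠QBS = 80.5° gives BS at 37.0° from the x-axis; with |BS| = 11.5, S = (28.3, -12.6). ∠BSP = 82.6° gives SP at 134° from the x-axis; with |SP| = 27.6, P = (9.01, 7.16). Then |FP| = |P − F| = 10.6.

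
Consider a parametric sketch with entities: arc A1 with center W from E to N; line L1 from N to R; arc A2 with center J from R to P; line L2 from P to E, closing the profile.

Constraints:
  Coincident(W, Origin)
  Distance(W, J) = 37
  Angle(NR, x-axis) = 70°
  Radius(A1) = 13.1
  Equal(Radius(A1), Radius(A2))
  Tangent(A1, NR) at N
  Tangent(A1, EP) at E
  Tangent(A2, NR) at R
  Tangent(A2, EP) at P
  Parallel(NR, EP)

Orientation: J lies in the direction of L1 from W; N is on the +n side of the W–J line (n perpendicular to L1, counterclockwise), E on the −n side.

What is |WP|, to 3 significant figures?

39.3

The slot axis is L1's direction at 70.0°, so u = (cos 70.0°, sin 70.0°) = (0.342, 0.940) and n = (−sin 70.0°, cos 70.0°) = (-0.940, 0.342). W is at the origin and J lies 37.0 along u from W, so J = 37.0·u = (12.7, 34.8). Tangency of A1 to both parallel lines with radius 13.1 puts N and E at W ± 13.1·n: N = (-12.3, 4.48), E = (12.3, -4.48). Equal radii place R and P the same way about J: R = J + 13.1·n = (0.345, 39.2), P = J − 13.1·n = (25.0, 30.3). Then |WP| = |P − W| = 39.3.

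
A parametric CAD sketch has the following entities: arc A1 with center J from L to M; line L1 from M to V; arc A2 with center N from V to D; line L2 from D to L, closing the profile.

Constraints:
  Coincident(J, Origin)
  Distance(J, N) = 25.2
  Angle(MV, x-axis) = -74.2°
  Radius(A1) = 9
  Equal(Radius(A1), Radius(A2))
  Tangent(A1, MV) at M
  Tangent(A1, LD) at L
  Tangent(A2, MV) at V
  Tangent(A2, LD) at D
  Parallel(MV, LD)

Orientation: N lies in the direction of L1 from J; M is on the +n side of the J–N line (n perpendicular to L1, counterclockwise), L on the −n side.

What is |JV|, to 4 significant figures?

26.76

Tangency of A1 to both parallel lines with radius 9.0 puts M and L at J ± 9.0·n: M = (8.660, 2.451), L = (-8.660, -2.451). Equal radii place V and D the same way about N: V = N + 9.0·n = (15.52, -21.80), D = N − 9.0·n = (-1.798, -26.70). Then |JV| = |V − J| = 26.76.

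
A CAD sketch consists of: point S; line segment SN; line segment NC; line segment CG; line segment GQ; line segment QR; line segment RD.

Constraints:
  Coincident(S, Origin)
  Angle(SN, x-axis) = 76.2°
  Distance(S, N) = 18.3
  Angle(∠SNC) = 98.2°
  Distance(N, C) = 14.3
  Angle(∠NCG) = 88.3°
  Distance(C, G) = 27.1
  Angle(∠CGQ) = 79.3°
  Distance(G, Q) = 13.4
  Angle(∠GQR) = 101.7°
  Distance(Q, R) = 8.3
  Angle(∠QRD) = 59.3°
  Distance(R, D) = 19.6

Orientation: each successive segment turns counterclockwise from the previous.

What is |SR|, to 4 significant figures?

3.819

∠CGQ = 79.3° gives GQ at -9.600° from the x-axis; with |GQ| = 13.4, Q = (-5.083, -4.523). ∠GQR = 101.7° gives QR at 68.70° from the x-axis; with |QR| = 8.3, R = (-2.068, 3.210). Then |SR| = |R − S| = 3.819.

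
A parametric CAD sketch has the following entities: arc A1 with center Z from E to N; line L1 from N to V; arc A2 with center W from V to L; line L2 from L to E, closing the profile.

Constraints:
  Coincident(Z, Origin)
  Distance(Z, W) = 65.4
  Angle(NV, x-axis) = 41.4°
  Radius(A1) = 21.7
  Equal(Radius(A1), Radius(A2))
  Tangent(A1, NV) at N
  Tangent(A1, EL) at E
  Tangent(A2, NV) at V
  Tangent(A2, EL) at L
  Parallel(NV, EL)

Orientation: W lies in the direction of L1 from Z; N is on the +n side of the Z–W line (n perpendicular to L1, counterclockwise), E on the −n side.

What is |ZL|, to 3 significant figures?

68.9

Tangency of A1 to both parallel lines with radius 21.7 puts N and E at Z ± 21.7·n: N = (-14.4, 16.3), E = (14.4, -16.3). Equal radii place V and L the same way about W: V = W + 21.7·n = (34.7, 59.5), L = W − 21.7·n = (63.4, 27.0). Then |ZL| = |L − Z| = 68.9.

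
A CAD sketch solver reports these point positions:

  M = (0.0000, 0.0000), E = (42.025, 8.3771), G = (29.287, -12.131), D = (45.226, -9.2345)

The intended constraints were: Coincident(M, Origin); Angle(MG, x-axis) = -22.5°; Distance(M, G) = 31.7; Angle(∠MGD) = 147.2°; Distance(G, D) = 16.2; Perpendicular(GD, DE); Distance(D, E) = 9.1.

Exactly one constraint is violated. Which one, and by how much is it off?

Distance(D, E) = 9.1 — off by 8.80.

M = (0.00, 0.00) ✓; MG at -22.50° ✓; |MG| = 31.70 ✓; ∠MGD = 147.2° ✓; |GD| = 16.20 ✓; ∠(GD, DE) = 90.00° ✓; |DE| = 17.90 ✗.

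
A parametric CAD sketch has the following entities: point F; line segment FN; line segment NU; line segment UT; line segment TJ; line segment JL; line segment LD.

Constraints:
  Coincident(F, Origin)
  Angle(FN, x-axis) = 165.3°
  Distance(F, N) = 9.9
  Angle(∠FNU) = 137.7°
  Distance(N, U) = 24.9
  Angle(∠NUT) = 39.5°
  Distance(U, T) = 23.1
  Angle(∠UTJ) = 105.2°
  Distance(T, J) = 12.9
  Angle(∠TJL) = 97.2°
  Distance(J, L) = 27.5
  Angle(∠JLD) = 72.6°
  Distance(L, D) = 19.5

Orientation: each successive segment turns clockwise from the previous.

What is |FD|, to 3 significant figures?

32.0

F is at the origin; FN runs at 165.3° with length 9.9, so N = (-9.58, 2.51). ∠FNU = 137.7° gives NU at 123° from the x-axis; with |NU| = 24.9, U = (-23.1, 23.4). ∠NUT = 39.5° gives UT at -17.5° from the x-axis; with |UT| = 23.1, T = (-1.11, 16.4). ∠UTJ = 105.2° gives TJ at -92.3° from the x-axis; with |TJ| = 12.9, J = (-1.62, 3.56). ∠TJL = 97.2° gives JL at -175° from the x-axis; with |JL| = 27.5, L = (-29.0, 1.21). ∠JLD = 72.6° gives LD at 77.5° from the x-axis; with |LD| = 19.5, D = (-24.8, 20.2). Then |FD| = |D − F| = 32.0.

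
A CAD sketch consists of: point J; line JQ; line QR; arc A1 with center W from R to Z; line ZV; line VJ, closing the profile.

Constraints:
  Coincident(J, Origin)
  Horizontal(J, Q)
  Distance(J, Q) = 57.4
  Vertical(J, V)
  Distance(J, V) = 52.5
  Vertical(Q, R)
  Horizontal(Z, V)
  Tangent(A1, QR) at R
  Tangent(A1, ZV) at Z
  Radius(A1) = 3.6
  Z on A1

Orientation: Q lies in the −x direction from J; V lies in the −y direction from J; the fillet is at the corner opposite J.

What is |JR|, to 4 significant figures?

75.41

The virtual corner opposite J is at (-57.40, -52.50). Since A1 is tangent to QR there, WR ⟂ QR and the tangent condition forces WZ to be normal to ZV, with radius 3.6, so the center W sits 3.6 in from both sides at W = (-53.80, -48.90). That places the tangent points at R = (-57.40, -48.90) on QR and Z = (-53.80, -52.50) on ZV. Then |JR| = |R − J| = 75.41.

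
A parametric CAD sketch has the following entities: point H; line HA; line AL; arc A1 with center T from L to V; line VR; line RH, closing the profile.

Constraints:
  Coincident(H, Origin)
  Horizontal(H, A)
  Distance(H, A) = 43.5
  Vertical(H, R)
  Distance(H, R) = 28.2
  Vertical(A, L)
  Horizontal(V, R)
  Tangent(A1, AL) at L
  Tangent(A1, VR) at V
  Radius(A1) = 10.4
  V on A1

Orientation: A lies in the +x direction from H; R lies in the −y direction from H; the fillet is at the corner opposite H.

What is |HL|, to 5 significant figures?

47.001

H is at the origin; HA is horizontal with |HA| = 43.5 and A on the +x side, so A = (43.500, 0.0000). H and R share the same x with |HR| = 28.2 and R on the −y side, so R = (0.0000, -28.200). The virtual corner opposite H is at (43.500, -28.200). The tangent condition forces TL to be normal to AL and the tangent condition forces TV to be normal to VR, with radius 10.4, so the center T sits 10.4 in from both sides at T = (33.100, -17.800). That places the tangent points at L = (43.500, -17.800) on AL and V = (33.100, -28.200) on VR. Then |HL| = |L − H| = 47.001.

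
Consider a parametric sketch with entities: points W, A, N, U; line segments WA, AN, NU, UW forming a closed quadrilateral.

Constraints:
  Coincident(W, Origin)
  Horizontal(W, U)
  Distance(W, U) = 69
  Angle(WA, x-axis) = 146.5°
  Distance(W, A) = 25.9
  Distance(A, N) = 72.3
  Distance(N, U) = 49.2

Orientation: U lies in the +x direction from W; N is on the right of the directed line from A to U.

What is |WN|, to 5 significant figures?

46.762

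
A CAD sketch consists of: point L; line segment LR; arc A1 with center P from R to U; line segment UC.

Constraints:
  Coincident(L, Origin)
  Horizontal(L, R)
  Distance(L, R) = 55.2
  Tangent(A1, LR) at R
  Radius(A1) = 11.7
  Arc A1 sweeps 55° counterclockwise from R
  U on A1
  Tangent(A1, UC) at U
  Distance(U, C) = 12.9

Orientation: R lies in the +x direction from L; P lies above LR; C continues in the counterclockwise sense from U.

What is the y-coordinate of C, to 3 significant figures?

15.6

On A1, R sits at bearing -90° from P; a 55° counterclockwise sweep puts U at bearing -35°, so U = P + 11.7·(cos -35°, sin -35°) = (64.8, 4.99). A1 meets UC tangentially, so PU is at right angles to UC, so UC runs along (−sin -35°, cos -35°); with |UC| = 12.9, C = (72.2, 15.6). So C.y = 15.6.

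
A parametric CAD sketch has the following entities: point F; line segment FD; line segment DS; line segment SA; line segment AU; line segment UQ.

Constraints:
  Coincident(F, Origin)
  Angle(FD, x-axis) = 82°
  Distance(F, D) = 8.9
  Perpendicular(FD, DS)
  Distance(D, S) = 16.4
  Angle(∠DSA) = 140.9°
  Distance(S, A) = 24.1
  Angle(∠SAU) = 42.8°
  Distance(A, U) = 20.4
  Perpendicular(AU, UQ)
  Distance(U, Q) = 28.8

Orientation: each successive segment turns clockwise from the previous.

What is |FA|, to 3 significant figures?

35.7

The perpendicularity gives DS at right angles to FD, so DS runs at -8.00°; with |DS| = 16.4, S = (17.5, 6.53). ∠DSA = 140.9° gives SA at -47.1° from the x-axis; with |SA| = 24.1, A = (33.9, -11.1). Then |FA| = |A − F| = 35.7.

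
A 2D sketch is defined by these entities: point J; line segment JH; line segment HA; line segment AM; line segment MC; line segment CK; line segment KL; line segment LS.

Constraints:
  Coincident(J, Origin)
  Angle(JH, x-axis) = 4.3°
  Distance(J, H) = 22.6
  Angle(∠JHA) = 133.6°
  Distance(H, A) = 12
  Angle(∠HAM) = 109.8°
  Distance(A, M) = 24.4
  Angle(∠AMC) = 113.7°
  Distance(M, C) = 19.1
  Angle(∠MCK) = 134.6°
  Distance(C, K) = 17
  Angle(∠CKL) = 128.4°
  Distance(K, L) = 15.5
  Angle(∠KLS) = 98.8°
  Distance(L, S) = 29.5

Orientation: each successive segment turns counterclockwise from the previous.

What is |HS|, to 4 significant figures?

2.317

J is at the origin; JH runs at 4.3° with length 22.6, so H = (22.54, 1.695). ∠JHA = 133.6° gives HA at 50.70° from the x-axis; with |HA| = 12.0, A = (30.14, 10.98). ∠HAM = 109.8° gives AM at 120.9° from the x-axis; with |AM| = 24.4, M = (17.61, 31.92). ∠AMC = 113.7° gives MC at -172.8° from the x-axis; with |MC| = 19.1, C = (-1.343, 29.52). ∠MCK = 134.6° gives CK at -127.4° from the x-axis; with |CK| = 17.0, K = (-11.67, 16.02). ∠CKL = 128.4° gives KL at -75.80° from the x-axis; with |KL| = 15.5, L = (-7.866, 0.9921). ∠KLS = 98.8° gives LS at 5.400° from the x-axis; with |LS| = 29.5, S = (21.50, 3.768). Then |HS| = |S − H| = 2.317.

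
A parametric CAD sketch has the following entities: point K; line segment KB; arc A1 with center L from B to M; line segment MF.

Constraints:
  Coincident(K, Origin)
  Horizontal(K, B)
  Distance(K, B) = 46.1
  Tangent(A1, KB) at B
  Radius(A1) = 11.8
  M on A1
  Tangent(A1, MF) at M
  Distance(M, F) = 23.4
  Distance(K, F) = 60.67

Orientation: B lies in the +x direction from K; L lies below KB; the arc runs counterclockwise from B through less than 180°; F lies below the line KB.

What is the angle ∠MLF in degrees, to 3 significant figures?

63.2°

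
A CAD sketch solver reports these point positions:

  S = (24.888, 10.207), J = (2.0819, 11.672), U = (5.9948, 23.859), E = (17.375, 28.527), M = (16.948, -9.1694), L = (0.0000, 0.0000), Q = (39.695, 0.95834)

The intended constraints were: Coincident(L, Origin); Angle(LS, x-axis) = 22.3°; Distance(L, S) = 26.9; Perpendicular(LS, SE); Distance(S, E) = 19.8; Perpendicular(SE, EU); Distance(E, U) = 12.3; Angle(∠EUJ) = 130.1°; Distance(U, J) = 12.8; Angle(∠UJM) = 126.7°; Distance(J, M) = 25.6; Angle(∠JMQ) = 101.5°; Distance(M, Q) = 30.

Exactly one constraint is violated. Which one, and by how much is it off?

Distance(M, Q) = 30 — off by 5.10.

L = (0.00, 0.00) ✓; LS at 22.30° ✓; |LS| = 26.90 ✓; ∠(LS, SE) = 90.00° ✓; |SE| = 19.80 ✓; ∠(SE, EU) = 90.00° ✓; |EU| = 12.30 ✓; ∠EUJ = 130.1° ✓; |UJ| = 12.80 ✓; ∠UJM = 126.7° ✓; |JM| = 25.60 ✓; ∠JMQ = 101.5° ✓; |MQ| = 24.90 ✗.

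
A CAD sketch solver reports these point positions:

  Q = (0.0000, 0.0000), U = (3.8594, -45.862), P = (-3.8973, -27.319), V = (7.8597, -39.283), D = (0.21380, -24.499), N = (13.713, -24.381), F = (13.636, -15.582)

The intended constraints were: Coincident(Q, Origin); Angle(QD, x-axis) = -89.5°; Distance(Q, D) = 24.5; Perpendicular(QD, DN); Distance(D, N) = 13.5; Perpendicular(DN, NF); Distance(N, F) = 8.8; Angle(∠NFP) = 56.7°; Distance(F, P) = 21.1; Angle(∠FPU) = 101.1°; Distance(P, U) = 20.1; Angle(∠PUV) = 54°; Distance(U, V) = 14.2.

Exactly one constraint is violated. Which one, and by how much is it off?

Distance(U, V) = 14.2 — off by 6.50.

Q = (0.00, 0.00) ✓; QD at -89.50° ✓; |QD| = 24.50 ✓; ∠(QD, DN) = 90.00° ✓; |DN| = 13.50 ✓; ∠(DN, NF) = 90.00° ✓; |NF| = 8.799 ✓; ∠NFP = 56.70° ✓; |FP| = 21.10 ✓; ∠FPU = 101.1° ✓; |PU| = 20.10 ✓; ∠PUV = 54.00° ✓; |UV| = 7.700 ✗.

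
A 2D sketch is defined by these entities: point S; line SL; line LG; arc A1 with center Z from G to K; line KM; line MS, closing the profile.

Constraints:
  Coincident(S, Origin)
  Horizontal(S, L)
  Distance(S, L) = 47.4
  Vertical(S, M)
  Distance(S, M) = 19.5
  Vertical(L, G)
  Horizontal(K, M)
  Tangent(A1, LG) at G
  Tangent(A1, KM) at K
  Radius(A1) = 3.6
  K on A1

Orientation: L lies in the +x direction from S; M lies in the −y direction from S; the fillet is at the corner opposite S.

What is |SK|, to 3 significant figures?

47.9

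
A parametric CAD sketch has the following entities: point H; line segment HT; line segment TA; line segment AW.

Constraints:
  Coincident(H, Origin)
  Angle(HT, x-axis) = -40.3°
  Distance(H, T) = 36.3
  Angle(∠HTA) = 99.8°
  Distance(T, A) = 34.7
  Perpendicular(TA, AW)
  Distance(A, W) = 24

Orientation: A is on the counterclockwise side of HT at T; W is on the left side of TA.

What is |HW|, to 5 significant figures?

42.539

H is at the origin; HT runs at -40.3° with length 36.3, so T = 36.3·(cos -40.3°, sin -40.3°) = (27.685, -23.478). ∠HTA = 99.8°, so TA runs at -40.3° + (180° − 99.8°) = 39.900° from the x-axis; with |TA| = 34.7, A = T + 34.7·(cos 39.900°, sin 39.900°) = (54.305, -1.2202). The perpendicularity gives AW at right angles to TA; with |AW| = 24.0 on the left of TA, W = A + 24.0·(-0.64145, 0.76717) = (38.911, 17.192). Then |HW| = |W − H| = 42.539.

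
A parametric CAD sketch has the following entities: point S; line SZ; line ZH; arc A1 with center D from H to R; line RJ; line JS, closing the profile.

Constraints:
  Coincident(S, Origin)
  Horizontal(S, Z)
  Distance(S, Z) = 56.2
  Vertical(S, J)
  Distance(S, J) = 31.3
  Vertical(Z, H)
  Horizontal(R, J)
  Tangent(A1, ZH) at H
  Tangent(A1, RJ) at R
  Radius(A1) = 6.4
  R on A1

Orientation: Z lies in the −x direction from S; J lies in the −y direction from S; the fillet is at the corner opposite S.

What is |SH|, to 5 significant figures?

61.469

S is at the origin; SZ is horizontal with |SZ| = 56.2 and Z on the −x side, so Z = (-56.200, 0.0000). S and J share the same x with |SJ| = 31.3 and J on the −y side, so J = (0.0000, -31.300). The virtual corner opposite S is at (-56.200, -31.300). Tangency of A1 to ZH means the radius DH is perpendicular to ZH and the tangent condition forces DR to be normal to RJ, with radius 6.4, so the center D sits 6.4 in from both sides at D = (-49.800, -24.900). That places the tangent points at H = (-56.200, -24.900) on ZH and R = (-49.800, -31.300) on RJ. Then |SH| = |H − S| = 61.469.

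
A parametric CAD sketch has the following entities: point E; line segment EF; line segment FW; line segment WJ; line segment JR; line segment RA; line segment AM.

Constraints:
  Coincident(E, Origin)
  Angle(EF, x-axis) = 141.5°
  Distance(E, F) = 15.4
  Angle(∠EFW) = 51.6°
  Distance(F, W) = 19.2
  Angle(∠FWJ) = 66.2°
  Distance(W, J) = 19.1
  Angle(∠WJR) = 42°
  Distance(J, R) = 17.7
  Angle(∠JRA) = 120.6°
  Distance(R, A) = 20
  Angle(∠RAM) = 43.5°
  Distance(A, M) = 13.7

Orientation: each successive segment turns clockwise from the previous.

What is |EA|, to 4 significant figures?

28.13

E is at the origin; EF runs at 141.5° with length 15.4, so F = (-12.05, 9.587). ∠EFW = 51.6° gives FW at 13.10° from the x-axis; with |FW| = 19.2, W = (6.648, 13.94). ∠FWJ = 66.2° gives WJ at -100.7° from the x-axis; with |WJ| = 19.1, J = (3.102, -4.829). ∠WJR = 42.0° gives JR at 121.3° from the x-axis; with |JR| = 17.7, R = (-6.094, 10.29). ∠JRA = 120.6° gives RA at 61.90° from the x-axis; with |RA| = 20.0, A = (3.327, 27.94). Then |EA| = |A − E| = 28.13.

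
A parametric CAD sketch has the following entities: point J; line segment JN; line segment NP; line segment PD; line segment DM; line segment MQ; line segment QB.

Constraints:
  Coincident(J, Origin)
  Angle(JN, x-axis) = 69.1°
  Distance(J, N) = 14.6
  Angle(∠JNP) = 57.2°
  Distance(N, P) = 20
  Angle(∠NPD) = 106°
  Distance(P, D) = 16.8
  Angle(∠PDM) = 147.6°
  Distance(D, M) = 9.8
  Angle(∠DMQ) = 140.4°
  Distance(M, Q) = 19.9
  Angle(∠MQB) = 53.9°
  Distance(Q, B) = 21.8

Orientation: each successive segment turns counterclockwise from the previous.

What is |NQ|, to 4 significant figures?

37.07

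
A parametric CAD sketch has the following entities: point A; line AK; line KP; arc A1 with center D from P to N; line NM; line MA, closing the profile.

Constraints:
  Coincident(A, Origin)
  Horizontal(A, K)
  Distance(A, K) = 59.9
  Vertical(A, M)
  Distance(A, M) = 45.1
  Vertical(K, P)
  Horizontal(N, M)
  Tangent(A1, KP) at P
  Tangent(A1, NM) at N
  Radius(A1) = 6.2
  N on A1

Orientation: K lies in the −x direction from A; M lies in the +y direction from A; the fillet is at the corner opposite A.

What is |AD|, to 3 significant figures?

66.3

A is at the origin; AK is horizontal with |AK| = 59.9 and K on the −x side, so K = (-59.9, 0.00). A and M share the same x with |AM| = 45.1 and M on the +y side, so M = (0.00, 45.1). The virtual corner opposite A is at (-59.9, 45.1). Since A1 is tangent to KP there, DP ⟂ KP and the tangent condition forces DN to be normal to NM, with radius 6.2, so the center D sits 6.2 in from both sides at D = (-53.7, 38.9). Then |AD| = |D − A| = 66.3.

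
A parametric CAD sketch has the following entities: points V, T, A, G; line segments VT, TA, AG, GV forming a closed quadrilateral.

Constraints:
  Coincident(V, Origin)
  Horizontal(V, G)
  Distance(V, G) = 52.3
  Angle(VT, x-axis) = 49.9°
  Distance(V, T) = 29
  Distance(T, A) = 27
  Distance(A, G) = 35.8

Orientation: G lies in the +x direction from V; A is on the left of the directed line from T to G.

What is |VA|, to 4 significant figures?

54.90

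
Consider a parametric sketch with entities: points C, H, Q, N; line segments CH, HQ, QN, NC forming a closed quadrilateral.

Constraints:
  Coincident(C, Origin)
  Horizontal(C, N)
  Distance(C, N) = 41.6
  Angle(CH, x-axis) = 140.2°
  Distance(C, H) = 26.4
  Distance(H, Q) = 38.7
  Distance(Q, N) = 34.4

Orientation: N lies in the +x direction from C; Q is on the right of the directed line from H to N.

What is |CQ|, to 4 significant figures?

12.37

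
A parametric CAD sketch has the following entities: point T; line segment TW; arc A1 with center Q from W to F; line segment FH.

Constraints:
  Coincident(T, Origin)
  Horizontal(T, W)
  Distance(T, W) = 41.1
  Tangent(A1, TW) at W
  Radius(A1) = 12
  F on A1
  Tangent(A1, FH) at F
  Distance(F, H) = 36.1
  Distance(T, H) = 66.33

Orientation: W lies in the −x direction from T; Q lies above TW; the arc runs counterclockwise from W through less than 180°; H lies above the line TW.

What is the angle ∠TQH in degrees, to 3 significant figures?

110°

Checks: T.y = 0.00, W.y = 0.00 ✓; |QF| = 12.00 ✓; ∠(QF, FH) = 90.00° ✓; |FH| = 36.10 ✓; |TH| = 66.33 ✓.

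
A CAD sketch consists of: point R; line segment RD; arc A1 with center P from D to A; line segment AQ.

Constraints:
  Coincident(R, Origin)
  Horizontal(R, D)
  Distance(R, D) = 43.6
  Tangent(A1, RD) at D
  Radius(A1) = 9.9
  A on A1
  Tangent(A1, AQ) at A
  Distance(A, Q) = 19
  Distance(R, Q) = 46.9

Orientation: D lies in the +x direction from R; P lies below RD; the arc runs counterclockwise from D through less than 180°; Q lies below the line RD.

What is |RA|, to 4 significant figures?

35.55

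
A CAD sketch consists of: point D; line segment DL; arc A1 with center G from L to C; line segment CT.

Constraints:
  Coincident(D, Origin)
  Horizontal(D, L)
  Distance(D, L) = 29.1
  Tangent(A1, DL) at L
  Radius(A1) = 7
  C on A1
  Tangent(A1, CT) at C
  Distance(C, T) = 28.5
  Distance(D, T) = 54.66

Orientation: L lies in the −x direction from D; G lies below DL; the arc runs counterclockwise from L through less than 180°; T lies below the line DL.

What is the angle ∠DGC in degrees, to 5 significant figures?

149.33°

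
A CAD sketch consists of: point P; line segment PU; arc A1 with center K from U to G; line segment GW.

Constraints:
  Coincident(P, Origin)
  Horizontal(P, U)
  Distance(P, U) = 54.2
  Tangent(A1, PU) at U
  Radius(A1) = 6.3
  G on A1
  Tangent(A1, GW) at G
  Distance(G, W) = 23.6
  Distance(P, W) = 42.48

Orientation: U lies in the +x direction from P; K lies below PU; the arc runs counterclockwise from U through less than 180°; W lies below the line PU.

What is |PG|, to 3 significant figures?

49.0

P is at the origin; PU is horizontal with |PU| = 54.2 and U on the +x side, so U = (54.2, 0.00). The tangent condition forces KU to be normal to PU, so K = U + (0, -6.3) = (54.2, -6.30). Since KG ⟂ GW (tangency), |KW| = √(6.3² + 23.6²) = 24.4 regardless of where G sits on A1. So W lies on both circle(P, 42.48) and circle(K, 24.4); the below-PU intersection is W = (36.0, -22.6). G is the foot of the tangent from W: G = (48.9, -2.84).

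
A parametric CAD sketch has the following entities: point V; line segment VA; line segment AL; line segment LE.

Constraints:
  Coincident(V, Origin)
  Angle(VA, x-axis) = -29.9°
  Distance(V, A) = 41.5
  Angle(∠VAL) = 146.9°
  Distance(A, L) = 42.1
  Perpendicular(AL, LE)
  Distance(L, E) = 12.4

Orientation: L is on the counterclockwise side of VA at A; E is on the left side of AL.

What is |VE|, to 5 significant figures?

77.547

∠VAL = 146.9°, so AL runs at -29.9° + (180° − 146.9°) = 3.2000° from the x-axis; with |AL| = 42.1, L = A + 42.1·(cos 3.2000°, sin 3.2000°) = (78.011, -18.337). The perpendicularity gives LE at right angles to AL; with |LE| = 12.4 on the left of AL, E = L + 12.4·(-0.055822, 0.99844) = (77.318, -5.9565). Then |VE| = |E − V| = 77.547.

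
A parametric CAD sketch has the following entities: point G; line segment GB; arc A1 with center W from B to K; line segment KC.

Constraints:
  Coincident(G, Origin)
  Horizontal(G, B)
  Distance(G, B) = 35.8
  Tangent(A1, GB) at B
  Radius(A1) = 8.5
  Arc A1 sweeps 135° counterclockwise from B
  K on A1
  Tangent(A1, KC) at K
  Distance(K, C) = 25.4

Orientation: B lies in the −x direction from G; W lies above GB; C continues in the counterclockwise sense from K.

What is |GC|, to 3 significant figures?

57.7

On A1, B sits at bearing -90° from W; a 135° counterclockwise sweep puts K at bearing 45°, so K = W + 8.5·(cos 45°, sin 45°) = (-29.8, 14.5). The tangent condition forces WK to be normal to KC, so KC runs along (−sin 45°, cos 45°); with |KC| = 25.4, C = (-47.8, 32.5). Then |GC| = |C − G| = 57.7.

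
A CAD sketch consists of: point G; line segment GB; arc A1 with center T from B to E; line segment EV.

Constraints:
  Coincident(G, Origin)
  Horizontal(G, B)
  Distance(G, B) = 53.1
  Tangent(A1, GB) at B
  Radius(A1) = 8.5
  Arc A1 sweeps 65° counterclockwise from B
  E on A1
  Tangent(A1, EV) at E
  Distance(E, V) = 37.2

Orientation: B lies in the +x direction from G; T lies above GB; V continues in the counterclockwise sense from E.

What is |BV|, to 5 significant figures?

45.171

G is at the origin; G and B share the same y with |GB| = 53.1 and B on the +x side, so B = (53.100, 0.0000). Tangency of A1 to GB means the radius TB is perpendicular to GB, so T = B + (0, 8.5) = (53.100, 8.5000). On A1, B sits at bearing -90° from T; a 65° counterclockwise sweep puts E at bearing -25°, so E = T + 8.5·(cos -25°, sin -25°) = (60.804, 4.9077). The tangent condition forces TE to be normal to EV, so EV runs along (−sin -25°, cos -25°); with |EV| = 37.2, V = (76.525, 38.622). Then |BV| = |V − B| = 45.171.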